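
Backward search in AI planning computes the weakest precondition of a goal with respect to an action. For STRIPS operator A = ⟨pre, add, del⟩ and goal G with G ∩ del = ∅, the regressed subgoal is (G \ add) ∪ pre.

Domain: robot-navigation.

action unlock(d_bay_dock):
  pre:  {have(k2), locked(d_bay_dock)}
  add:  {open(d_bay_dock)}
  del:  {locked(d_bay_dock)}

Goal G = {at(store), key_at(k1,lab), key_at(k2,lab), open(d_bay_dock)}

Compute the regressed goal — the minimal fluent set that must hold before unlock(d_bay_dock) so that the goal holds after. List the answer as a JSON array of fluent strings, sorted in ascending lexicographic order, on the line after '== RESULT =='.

Compute (G \ add) ∪ pre:
  G ∩ del = {}  (empty — regression defined)
  G \ add = {at(store), key_at(k1,lab), key_at(k2,lab), open(d_bay_dock)} \ {open(d_bay_dock)} = {at(store), key_at(k1,lab), key_at(k2,lab)}
  ∪ pre   = {at(store), key_at(k1,lab), key_at(k2,lab)} ∪ {have(k2), locked(d_bay_dock)}
          = {at(store), have(k2), key_at(k1,lab), key_at(k2,lab), locked(d_bay_dock)}

== RESULT ==
["at(store)", "have(k2)", "key_at(k1,lab)", "key_at(k2,lab)", "locked(d_bay_dock)"]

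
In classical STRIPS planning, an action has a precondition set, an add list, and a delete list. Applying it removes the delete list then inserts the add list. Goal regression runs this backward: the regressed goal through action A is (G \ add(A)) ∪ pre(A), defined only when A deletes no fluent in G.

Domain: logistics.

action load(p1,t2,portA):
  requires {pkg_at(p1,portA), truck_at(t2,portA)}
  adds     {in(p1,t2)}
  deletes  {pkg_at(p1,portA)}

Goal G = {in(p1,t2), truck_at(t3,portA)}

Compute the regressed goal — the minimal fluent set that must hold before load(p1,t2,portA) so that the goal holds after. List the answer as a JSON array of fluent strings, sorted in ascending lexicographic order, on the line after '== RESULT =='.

Regress:
  G ∩ del = {}  (empty — regression defined)
  G \ add = {in(p1,t2), truck_at(t3,portA)} \ {in(p1,t2)} = {truck_at(t3,portA)}
  ∪ pre   = {truck_at(t3,portA)} ∪ {pkg_at(p1,portA), truck_at(t2,portA)}
          = {pkg_at(p1,portA), truck_at(t2,portA), truck_at(t3,portA)}

== RESULT ==
["pkg_at(p1,portA)", "truck_at(t2,portA)", "truck_at(t3,portA)"]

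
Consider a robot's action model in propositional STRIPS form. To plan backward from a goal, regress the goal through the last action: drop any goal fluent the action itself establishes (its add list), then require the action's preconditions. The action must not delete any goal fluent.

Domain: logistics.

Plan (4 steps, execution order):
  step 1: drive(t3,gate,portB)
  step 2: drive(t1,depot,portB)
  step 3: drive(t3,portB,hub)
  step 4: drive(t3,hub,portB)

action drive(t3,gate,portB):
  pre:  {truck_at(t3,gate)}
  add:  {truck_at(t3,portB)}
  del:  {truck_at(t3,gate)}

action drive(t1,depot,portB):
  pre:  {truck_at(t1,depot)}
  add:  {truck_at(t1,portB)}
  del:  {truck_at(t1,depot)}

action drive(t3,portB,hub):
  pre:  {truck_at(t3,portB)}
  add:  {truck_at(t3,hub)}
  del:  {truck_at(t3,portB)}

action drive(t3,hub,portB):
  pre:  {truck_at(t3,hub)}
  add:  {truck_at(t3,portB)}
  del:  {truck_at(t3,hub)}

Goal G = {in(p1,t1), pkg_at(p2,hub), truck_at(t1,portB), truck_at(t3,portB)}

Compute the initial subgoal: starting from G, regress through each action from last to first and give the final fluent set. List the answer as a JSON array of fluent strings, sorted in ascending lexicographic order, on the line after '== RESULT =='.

Regress step by step:
  through step 4 (drive(t3,hub,portB)): drop {truck_at(t3,portB)}, keep {in(p1,t1), pkg_at(p2,hub), truck_at(t1,portB)}, require {truck_at(t3,hub)}
    → {in(p1,t1), pkg_at(p2,hub), truck_at(t1,portB), truck_at(t3,hub)}
  through step 3 (drive(t3,portB,hub)): drop {truck_at(t3,hub)}, keep {in(p1,t1), pkg_at(p2,hub), truck_at(t1,portB)}, require {truck_at(t3,portB)}
    → {in(p1,t1), pkg_at(p2,hub), truck_at(t1,portB), truck_at(t3,portB)}
  through step 2 (drive(t1,depot,portB)): drop {truck_at(t1,portB)}, keep {in(p1,t1), pkg_at(p2,hub), truck_at(t3,portB)}, require {truck_at(t1,depot)}
    → {in(p1,t1), pkg_at(p2,hub), truck_at(t1,depot), truck_at(t3,portB)}
  through step 1 (drive(t3,gate,portB)): drop {truck_at(t3,portB)}, keep {in(p1,t1), pkg_at(p2,hub), truck_at(t1,depot)}, require {truck_at(t3,gate)}
    → {in(p1,t1), pkg_at(p2,hub), truck_at(t1,depot), truck_at(t3,gate)}

== RESULT ==
["in(p1,t1)", "pkg_at(p2,hub)", "truck_at(t1,depot)", "truck_at(t3,gate)"]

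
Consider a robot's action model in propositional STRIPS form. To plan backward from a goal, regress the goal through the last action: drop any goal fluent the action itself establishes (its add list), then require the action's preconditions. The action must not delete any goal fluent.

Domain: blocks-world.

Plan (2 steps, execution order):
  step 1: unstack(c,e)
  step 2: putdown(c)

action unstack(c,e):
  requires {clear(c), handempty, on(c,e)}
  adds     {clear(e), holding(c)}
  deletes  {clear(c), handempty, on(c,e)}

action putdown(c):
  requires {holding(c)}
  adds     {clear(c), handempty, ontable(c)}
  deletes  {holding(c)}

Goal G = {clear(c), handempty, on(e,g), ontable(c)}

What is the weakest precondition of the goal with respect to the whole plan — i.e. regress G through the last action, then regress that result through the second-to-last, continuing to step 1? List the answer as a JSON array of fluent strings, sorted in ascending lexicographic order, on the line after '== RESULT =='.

Work backward from the goal:
  through step 2 (putdown(c)): drop {clear(c), handempty, ontable(c)}, keep {on(e,g)}, require {holding(c)}
    → {holding(c), on(e,g)}
  through step 1 (unstack(c,e)): drop {holding(c)}, keep {on(e,g)}, require {clear(c), handempty, on(c,e)}
    → {clear(c), handempty, on(c,e), on(e,g)}

== RESULT ==
["clear(c)", "handempty", "on(c,e)", "on(e,g)"]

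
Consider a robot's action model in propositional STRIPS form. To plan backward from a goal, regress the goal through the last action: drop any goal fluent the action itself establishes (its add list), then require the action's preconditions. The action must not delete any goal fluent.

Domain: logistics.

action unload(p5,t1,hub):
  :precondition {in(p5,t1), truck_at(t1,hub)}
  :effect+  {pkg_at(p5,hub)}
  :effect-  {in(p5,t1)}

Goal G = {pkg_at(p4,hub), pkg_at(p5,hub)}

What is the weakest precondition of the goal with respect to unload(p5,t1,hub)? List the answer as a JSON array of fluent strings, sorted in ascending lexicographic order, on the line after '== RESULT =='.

Compute (G \ add) ∪ pre:
  G ∩ del = {}  (empty — regression defined)
  G \ add = {pkg_at(p4,hub), pkg_at(p5,hub)} \ {pkg_at(p5,hub)} = {pkg_at(p4,hub)}
  ∪ pre   = {pkg_at(p4,hub)} ∪ {in(p5,t1), truck_at(t1,hub)}
          = {in(p5,t1), pkg_at(p4,hub), truck_at(t1,hub)}

== RESULT ==
["in(p5,t1)", "pkg_at(p4,hub)", "truck_at(t1,hub)"]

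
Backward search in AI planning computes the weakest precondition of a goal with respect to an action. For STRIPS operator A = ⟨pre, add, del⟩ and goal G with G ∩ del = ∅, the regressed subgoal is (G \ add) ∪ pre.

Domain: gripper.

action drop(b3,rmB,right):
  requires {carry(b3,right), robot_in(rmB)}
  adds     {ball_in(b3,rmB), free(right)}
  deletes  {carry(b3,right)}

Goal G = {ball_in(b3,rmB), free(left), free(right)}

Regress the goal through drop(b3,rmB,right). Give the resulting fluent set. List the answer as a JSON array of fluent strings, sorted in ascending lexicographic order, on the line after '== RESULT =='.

Regress:
  G ∩ del = {}  (empty — regression defined)
  G \ add = {ball_in(b3,rmB), free(left), free(right)} \ {ball_in(b3,rmB), free(right)} = {free(left)}
  ∪ pre   = {free(left)} ∪ {carry(b3,right), robot_in(rmB)}
          = {carry(b3,right), free(left), robot_in(rmB)}

== RESULT ==
["carry(b3,right)", "free(left)", "robot_in(rmB)"]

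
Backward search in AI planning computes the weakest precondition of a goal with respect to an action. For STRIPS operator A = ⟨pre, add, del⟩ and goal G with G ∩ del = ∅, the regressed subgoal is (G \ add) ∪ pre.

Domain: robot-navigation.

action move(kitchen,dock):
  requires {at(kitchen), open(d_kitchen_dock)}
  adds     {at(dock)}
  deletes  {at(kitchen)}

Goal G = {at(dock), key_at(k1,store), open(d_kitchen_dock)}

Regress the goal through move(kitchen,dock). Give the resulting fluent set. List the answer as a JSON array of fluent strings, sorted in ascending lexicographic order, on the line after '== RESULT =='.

Compute (G \ add) ∪ pre:
  G ∩ del = {}  (empty — regression defined)
  G \ add = {at(dock), key_at(k1,store), open(d_kitchen_dock)} \ {at(dock)} = {key_at(k1,store), open(d_kitchen_dock)}
  ∪ pre   = {key_at(k1,store), open(d_kitchen_dock)} ∪ {at(kitchen), open(d_kitchen_dock)}
          = {at(kitchen), key_at(k1,store), open(d_kitchen_dock)}

== RESULT ==
["at(kitchen)", "key_at(k1,store)", "open(d_kitchen_dock)"]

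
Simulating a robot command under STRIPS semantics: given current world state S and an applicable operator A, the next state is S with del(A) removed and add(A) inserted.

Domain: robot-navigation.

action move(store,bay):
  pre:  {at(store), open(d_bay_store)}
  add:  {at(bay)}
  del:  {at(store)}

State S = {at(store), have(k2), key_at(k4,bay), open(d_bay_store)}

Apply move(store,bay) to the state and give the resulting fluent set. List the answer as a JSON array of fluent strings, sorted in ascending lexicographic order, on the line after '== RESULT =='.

Progress:
  pre ⊆ S: {at(store), open(d_bay_store)} ⊆ S  — applicable
  S \ del = {have(k2), key_at(k4,bay), open(d_bay_store)}
  ∪ add   = {at(bay), have(k2), key_at(k4,bay), open(d_bay_store)}

== RESULT ==
["at(bay)", "have(k2)", "key_at(k4,bay)", "open(d_bay_store)"]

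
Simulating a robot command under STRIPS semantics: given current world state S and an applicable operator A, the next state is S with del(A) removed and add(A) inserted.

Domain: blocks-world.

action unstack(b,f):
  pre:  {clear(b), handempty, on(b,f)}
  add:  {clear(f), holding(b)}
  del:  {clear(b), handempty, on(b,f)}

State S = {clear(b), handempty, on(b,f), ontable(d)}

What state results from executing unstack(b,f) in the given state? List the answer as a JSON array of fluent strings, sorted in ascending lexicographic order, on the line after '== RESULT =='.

Progress:
  pre ⊆ S: {clear(b), handempty, on(b,f)} ⊆ S  — applicable
  S \ del = {ontable(d)}
  ∪ add   = {clear(f), holding(b), ontable(d)}

== RESULT ==
["clear(f)", "holding(b)", "ontable(d)"]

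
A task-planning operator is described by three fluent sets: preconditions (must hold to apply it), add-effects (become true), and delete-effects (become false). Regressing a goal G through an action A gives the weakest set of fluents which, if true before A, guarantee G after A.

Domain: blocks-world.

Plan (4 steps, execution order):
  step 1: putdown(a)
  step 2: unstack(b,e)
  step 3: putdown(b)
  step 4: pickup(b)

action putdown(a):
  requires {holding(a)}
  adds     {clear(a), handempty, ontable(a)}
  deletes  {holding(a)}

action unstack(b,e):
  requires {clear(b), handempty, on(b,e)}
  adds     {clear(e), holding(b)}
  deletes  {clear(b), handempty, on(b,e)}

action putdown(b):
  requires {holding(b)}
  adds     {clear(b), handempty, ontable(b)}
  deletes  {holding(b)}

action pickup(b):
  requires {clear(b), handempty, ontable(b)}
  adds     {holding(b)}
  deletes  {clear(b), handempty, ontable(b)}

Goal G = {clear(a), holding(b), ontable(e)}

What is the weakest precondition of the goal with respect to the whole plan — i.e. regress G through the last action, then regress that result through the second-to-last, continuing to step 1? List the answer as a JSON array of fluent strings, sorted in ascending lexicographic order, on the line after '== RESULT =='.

Work backward from the goal:
  through step 4 (pickup(b)): drop {holding(b)}, keep {clear(a), ontable(e)}, require {clear(b), handempty, ontable(b)}
    → {clear(a), clear(b), handempty, ontable(b), ontable(e)}
  through step 3 (putdown(b)): drop {clear(b), handempty, ontable(b)}, keep {clear(a), ontable(e)}, require {holding(b)}
    → {clear(a), holding(b), ontable(e)}
  through step 2 (unstack(b,e)): drop {holding(b)}, keep {clear(a), ontable(e)}, require {clear(b), handempty, on(b,e)}
    → {clear(a), clear(b), handempty, on(b,e), ontable(e)}
  through step 1 (putdown(a)): drop {clear(a), handempty}, keep {clear(b), on(b,e), ontable(e)}, require {holding(a)}
    → {clear(b), holding(a), on(b,e), ontable(e)}

== RESULT ==
["clear(b)", "holding(a)", "on(b,e)", "ontable(e)"]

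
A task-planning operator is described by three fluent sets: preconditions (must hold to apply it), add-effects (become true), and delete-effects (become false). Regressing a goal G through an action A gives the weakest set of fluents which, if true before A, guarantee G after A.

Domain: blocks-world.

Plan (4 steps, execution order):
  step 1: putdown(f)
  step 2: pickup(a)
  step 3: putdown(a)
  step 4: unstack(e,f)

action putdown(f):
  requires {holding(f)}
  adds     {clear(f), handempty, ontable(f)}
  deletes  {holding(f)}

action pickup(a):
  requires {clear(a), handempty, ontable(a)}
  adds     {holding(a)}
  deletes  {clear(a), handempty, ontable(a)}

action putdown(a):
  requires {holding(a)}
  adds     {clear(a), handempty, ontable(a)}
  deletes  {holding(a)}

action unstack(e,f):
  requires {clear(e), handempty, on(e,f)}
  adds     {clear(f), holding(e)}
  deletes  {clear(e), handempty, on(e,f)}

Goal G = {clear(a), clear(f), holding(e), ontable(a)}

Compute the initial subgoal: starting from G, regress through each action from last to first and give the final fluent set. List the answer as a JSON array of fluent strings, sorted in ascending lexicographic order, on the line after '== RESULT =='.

Work backward from the goal:
  through step 4 (unstack(e,f)): drop {clear(f), holding(e)}, keep {clear(a), ontable(a)}, require {clear(e), handempty, on(e,f)}
    → {clear(a), clear(e), handempty, on(e,f), ontable(a)}
  through step 3 (putdown(a)): drop {clear(a), handempty, ontable(a)}, keep {clear(e), on(e,f)}, require {holding(a)}
    → {clear(e), holding(a), on(e,f)}
  through step 2 (pickup(a)): drop {holding(a)}, keep {clear(e), on(e,f)}, require {clear(a), handempty, ontable(a)}
    → {clear(a), clear(e), handempty, on(e,f), ontable(a)}
  through step 1 (putdown(f)): drop {handempty}, keep {clear(a), clear(e), on(e,f), ontable(a)}, require {holding(f)}
    → {clear(a), clear(e), holding(f), on(e,f), ontable(a)}

== RESULT ==
["clear(a)", "clear(e)", "holding(f)", "on(e,f)", "ontable(a)"]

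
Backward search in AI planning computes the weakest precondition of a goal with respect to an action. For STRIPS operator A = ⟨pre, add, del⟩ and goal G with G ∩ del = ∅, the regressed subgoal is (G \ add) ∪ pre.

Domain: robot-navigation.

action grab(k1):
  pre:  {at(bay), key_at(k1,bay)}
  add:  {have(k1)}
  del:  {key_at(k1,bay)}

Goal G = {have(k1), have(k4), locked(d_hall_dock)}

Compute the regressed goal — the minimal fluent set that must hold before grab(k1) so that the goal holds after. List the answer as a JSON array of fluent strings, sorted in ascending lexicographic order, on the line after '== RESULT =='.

Compute (G \ add) ∪ pre:
  G ∩ del = {}  (empty — regression defined)
  G \ add = {have(k1), have(k4), locked(d_hall_dock)} \ {have(k1)} = {have(k4), locked(d_hall_dock)}
  ∪ pre   = {have(k4), locked(d_hall_dock)} ∪ {at(bay), key_at(k1,bay)}
          = {at(bay), have(k4), key_at(k1,bay), locked(d_hall_dock)}

== RESULT ==
["at(bay)", "have(k4)", "key_at(k1,bay)", "locked(d_hall_dock)"]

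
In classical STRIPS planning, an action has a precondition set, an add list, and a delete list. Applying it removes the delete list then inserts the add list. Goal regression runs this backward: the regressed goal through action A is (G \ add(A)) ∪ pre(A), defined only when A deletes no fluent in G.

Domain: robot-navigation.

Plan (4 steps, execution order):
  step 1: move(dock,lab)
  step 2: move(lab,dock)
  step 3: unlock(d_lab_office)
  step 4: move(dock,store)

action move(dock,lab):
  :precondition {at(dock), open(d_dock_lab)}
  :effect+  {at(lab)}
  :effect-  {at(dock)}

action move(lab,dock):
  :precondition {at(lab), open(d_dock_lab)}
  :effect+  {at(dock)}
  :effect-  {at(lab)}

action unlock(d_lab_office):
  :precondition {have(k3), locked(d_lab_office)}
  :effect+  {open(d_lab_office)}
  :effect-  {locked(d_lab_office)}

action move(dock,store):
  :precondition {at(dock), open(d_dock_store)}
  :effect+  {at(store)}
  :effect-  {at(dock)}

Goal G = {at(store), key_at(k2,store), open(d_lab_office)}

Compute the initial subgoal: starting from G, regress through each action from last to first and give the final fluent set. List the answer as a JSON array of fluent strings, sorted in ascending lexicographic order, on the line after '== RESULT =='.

Regress step by step:
  through step 4 (move(dock,store)): drop {at(store)}, keep {key_at(k2,store), open(d_lab_office)}, require {at(dock), open(d_dock_store)}
    → {at(dock), key_at(k2,store), open(d_dock_store), open(d_lab_office)}
  through step 3 (unlock(d_lab_office)): drop {open(d_lab_office)}, keep {at(dock), key_at(k2,store), open(d_dock_store)}, require {have(k3), locked(d_lab_office)}
    → {at(dock), have(k3), key_at(k2,store), locked(d_lab_office), open(d_dock_store)}
  through step 2 (move(lab,dock)): drop {at(dock)}, keep {have(k3), key_at(k2,store), locked(d_lab_office), open(d_dock_store)}, require {at(lab), open(d_dock_lab)}
    → {at(lab), have(k3), key_at(k2,store), locked(d_lab_office), open(d_dock_lab), open(d_dock_store)}
  through step 1 (move(dock,lab)): drop {at(lab)}, keep {have(k3), key_at(k2,store), locked(d_lab_office), open(d_dock_lab), open(d_dock_store)}, require {at(dock), open(d_dock_lab)}
    → {at(dock), have(k3), key_at(k2,store), locked(d_lab_office), open(d_dock_lab), open(d_dock_store)}

== RESULT ==
["at(dock)", "have(k3)", "key_at(k2,store)", "locked(d_lab_office)", "open(d_dock_lab)", "open(d_dock_store)"]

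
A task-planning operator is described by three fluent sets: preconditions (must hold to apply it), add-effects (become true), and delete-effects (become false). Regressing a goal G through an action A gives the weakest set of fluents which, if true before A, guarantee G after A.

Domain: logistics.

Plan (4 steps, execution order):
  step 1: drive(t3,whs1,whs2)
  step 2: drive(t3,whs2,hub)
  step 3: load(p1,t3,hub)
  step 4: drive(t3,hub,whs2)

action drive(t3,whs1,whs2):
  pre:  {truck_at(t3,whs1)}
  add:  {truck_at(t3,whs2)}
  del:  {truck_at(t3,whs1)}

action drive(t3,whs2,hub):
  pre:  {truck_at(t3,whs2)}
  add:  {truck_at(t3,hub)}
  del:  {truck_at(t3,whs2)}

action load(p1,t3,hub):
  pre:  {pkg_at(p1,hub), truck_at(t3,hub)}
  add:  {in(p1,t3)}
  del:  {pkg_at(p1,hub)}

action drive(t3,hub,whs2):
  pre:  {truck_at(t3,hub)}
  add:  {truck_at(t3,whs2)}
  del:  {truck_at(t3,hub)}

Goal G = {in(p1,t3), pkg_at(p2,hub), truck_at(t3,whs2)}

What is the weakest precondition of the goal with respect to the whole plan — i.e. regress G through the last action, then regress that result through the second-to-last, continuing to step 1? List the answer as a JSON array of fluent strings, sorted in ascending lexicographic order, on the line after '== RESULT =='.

Work backward from the goal:
  through step 4 (drive(t3,hub,whs2)): drop {truck_at(t3,whs2)}, keep {in(p1,t3), pkg_at(p2,hub)}, require {truck_at(t3,hub)}
    → {in(p1,t3), pkg_at(p2,hub), truck_at(t3,hub)}
  through step 3 (load(p1,t3,hub)): drop {in(p1,t3)}, keep {pkg_at(p2,hub), truck_at(t3,hub)}, require {pkg_at(p1,hub), truck_at(t3,hub)}
    → {pkg_at(p1,hub), pkg_at(p2,hub), truck_at(t3,hub)}
  through step 2 (drive(t3,whs2,hub)): drop {truck_at(t3,hub)}, keep {pkg_at(p1,hub), pkg_at(p2,hub)}, require {truck_at(t3,whs2)}
    → {pkg_at(p1,hub), pkg_at(p2,hub), truck_at(t3,whs2)}
  through step 1 (drive(t3,whs1,whs2)): drop {truck_at(t3,whs2)}, keep {pkg_at(p1,hub), pkg_at(p2,hub)}, require {truck_at(t3,whs1)}
    → {pkg_at(p1,hub), pkg_at(p2,hub), truck_at(t3,whs1)}

== RESULT ==
["pkg_at(p1,hub)", "pkg_at(p2,hub)", "truck_at(t3,whs1)"]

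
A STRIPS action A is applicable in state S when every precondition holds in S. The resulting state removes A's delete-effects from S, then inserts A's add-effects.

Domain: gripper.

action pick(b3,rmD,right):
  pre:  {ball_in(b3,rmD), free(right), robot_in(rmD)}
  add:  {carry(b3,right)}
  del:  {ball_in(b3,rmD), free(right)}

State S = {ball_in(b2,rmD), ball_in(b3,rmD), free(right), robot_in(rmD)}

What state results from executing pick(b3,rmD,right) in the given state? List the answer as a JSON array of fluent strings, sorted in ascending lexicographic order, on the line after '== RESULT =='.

Compute (S \ del) ∪ add:
  pre ⊆ S: {ball_in(b3,rmD), free(right), robot_in(rmD)} ⊆ S  — applicable
  S \ del = {ball_in(b2,rmD), robot_in(rmD)}
  ∪ add   = {ball_in(b2,rmD), carry(b3,right), robot_in(rmD)}

== RESULT ==
["ball_in(b2,rmD)", "carry(b3,right)", "robot_in(rmD)"]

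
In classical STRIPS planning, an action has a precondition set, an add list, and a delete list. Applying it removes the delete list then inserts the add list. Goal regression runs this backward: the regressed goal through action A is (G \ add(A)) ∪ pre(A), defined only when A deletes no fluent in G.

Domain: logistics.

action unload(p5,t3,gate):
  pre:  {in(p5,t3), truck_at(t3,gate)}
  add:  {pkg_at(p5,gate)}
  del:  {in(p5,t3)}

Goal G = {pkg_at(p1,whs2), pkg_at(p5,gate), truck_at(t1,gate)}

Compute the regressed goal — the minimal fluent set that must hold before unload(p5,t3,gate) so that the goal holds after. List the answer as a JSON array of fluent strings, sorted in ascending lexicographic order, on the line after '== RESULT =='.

Regress:
  G ∩ del = {}  (empty — regression defined)
  G \ add = {pkg_at(p1,whs2), pkg_at(p5,gate), truck_at(t1,gate)} \ {pkg_at(p5,gate)} = {pkg_at(p1,whs2), truck_at(t1,gate)}
  ∪ pre   = {pkg_at(p1,whs2), truck_at(t1,gate)} ∪ {in(p5,t3), truck_at(t3,gate)}
          = {in(p5,t3), pkg_at(p1,whs2), truck_at(t1,gate), truck_at(t3,gate)}

== RESULT ==
["in(p5,t3)", "pkg_at(p1,whs2)", "truck_at(t1,gate)", "truck_at(t3,gate)"]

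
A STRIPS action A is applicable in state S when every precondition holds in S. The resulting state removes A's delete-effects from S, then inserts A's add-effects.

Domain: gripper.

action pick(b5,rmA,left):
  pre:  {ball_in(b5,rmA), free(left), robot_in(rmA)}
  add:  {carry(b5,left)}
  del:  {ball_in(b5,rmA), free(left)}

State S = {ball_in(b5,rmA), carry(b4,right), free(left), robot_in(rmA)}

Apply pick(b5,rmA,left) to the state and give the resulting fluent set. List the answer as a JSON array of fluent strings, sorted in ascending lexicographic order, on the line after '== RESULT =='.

Progress:
  pre ⊆ S: {ball_in(b5,rmA), free(left), robot_in(rmA)} ⊆ S  — applicable
  S \ del = {carry(b4,right), robot_in(rmA)}
  ∪ add   = {carry(b4,right), carry(b5,left), robot_in(rmA)}

== RESULT ==
["carry(b4,right)", "carry(b5,left)", "robot_in(rmA)"]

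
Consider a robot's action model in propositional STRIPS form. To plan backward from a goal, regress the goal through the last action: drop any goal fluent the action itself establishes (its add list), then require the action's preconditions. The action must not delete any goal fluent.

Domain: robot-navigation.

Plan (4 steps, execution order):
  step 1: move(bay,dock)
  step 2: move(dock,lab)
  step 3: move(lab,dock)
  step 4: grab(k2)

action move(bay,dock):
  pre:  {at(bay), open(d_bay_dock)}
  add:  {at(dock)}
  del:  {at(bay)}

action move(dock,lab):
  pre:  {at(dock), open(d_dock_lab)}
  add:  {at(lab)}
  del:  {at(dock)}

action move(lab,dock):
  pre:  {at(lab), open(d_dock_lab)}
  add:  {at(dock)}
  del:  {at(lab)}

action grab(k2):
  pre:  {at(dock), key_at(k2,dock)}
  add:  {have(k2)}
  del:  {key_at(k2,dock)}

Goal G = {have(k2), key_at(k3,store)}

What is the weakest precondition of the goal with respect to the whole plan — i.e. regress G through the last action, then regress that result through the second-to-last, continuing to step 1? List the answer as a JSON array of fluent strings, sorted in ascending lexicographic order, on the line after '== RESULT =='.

Regress step by step:
  through step 4 (grab(k2)): drop {have(k2)}, keep {key_at(k3,store)}, require {at(dock), key_at(k2,dock)}
    → {at(dock), key_at(k2,dock), key_at(k3,store)}
  through step 3 (move(lab,dock)): drop {at(dock)}, keep {key_at(k2,dock), key_at(k3,store)}, require {at(lab), open(d_dock_lab)}
    → {at(lab), key_at(k2,dock), key_at(k3,store), open(d_dock_lab)}
  through step 2 (move(dock,lab)): drop {at(lab)}, keep {key_at(k2,dock), key_at(k3,store), open(d_dock_lab)}, require {at(dock), open(d_dock_lab)}
    → {at(dock), key_at(k2,dock), key_at(k3,store), open(d_dock_lab)}
  through step 1 (move(bay,dock)): drop {at(dock)}, keep {key_at(k2,dock), key_at(k3,store), open(d_dock_lab)}, require {at(bay), open(d_bay_dock)}
    → {at(bay), key_at(k2,dock), key_at(k3,store), open(d_bay_dock), open(d_dock_lab)}

== RESULT ==
["at(bay)", "key_at(k2,dock)", "key_at(k3,store)", "open(d_bay_dock)", "open(d_dock_lab)"]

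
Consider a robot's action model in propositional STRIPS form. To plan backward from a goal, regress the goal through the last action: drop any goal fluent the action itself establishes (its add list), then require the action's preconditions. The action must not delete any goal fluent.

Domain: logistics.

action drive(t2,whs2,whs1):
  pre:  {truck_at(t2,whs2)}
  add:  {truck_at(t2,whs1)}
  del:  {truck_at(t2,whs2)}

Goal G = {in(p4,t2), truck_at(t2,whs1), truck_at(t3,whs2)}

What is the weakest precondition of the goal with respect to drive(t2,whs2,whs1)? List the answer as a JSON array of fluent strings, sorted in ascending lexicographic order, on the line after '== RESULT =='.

Compute (G \ add) ∪ pre:
  G ∩ del = {}  (empty — regression defined)
  G \ add = {in(p4,t2), truck_at(t2,whs1), truck_at(t3,whs2)} \ {truck_at(t2,whs1)} = {in(p4,t2), truck_at(t3,whs2)}
  ∪ pre   = {in(p4,t2), truck_at(t3,whs2)} ∪ {truck_at(t2,whs2)}
          = {in(p4,t2), truck_at(t2,whs2), truck_at(t3,whs2)}

== RESULT ==
["in(p4,t2)", "truck_at(t2,whs2)", "truck_at(t3,whs2)"]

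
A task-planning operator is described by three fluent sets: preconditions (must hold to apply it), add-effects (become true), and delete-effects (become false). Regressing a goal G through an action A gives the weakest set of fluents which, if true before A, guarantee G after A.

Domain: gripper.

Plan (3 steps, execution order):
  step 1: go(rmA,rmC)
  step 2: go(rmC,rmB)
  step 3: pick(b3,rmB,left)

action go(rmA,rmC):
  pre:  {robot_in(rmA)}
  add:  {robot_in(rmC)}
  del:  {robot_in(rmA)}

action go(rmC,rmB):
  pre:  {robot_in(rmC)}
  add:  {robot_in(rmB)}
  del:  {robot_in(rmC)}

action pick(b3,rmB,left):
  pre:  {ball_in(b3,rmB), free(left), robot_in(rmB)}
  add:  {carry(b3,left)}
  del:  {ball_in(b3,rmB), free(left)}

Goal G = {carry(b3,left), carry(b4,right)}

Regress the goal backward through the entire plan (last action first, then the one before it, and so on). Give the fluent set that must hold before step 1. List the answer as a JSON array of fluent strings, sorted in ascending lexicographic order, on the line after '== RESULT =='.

Regress step by step:
  through step 3 (pick(b3,rmB,left)): drop {carry(b3,left)}, keep {carry(b4,right)}, require {ball_in(b3,rmB), free(left), robot_in(rmB)}
    → {ball_in(b3,rmB), carry(b4,right), free(left), robot_in(rmB)}
  through step 2 (go(rmC,rmB)): drop {robot_in(rmB)}, keep {ball_in(b3,rmB), carry(b4,right), free(left)}, require {robot_in(rmC)}
    → {ball_in(b3,rmB), carry(b4,right), free(left), robot_in(rmC)}
  through step 1 (go(rmA,rmC)): drop {robot_in(rmC)}, keep {ball_in(b3,rmB), carry(b4,right), free(left)}, require {robot_in(rmA)}
    → {ball_in(b3,rmB), carry(b4,right), free(left), robot_in(rmA)}

== RESULT ==
["ball_in(b3,rmB)", "carry(b4,right)", "free(left)", "robot_in(rmA)"]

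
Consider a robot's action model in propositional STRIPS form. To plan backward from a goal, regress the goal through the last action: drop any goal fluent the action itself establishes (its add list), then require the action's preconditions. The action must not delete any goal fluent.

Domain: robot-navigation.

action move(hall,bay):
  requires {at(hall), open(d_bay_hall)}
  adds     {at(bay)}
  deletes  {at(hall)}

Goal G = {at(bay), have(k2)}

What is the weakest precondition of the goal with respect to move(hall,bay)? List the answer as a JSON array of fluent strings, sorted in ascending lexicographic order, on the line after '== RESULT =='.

Compute (G \ add) ∪ pre:
  G ∩ del = {}  (empty — regression defined)
  G \ add = {at(bay), have(k2)} \ {at(bay)} = {have(k2)}
  ∪ pre   = {have(k2)} ∪ {at(hall), open(d_bay_hall)}
          = {at(hall), have(k2), open(d_bay_hall)}

== RESULT ==
["at(hall)", "have(k2)", "open(d_bay_hall)"]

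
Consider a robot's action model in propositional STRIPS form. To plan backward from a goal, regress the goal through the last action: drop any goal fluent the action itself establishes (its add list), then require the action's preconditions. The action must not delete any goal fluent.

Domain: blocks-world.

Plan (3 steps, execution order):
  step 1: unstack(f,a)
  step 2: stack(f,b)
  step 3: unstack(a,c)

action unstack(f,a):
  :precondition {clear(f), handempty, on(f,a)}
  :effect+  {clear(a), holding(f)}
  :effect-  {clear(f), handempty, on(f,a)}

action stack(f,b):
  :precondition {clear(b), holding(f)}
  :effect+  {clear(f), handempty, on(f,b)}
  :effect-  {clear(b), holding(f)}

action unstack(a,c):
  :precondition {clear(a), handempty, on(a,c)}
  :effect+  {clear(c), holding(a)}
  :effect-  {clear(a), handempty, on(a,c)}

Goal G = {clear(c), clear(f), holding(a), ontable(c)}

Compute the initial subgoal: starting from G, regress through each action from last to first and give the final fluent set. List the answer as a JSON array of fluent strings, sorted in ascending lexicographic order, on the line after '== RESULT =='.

Work backward from the goal:
  through step 3 (unstack(a,c)): drop {clear(c), holding(a)}, keep {clear(f), ontable(c)}, require {clear(a), handempty, on(a,c)}
    → {clear(a), clear(f), handempty, on(a,c), ontable(c)}
  through step 2 (stack(f,b)): drop {clear(f), handempty}, keep {clear(a), on(a,c), ontable(c)}, require {clear(b), holding(f)}
    → {clear(a), clear(b), holding(f), on(a,c), ontable(c)}
  through step 1 (unstack(f,a)): drop {clear(a), holding(f)}, keep {clear(b), on(a,c), ontable(c)}, require {clear(f), handempty, on(f,a)}
    → {clear(b), clear(f), handempty, on(a,c), on(f,a), ontable(c)}

== RESULT ==
["clear(b)", "clear(f)", "handempty", "on(a,c)", "on(f,a)", "ontable(c)"]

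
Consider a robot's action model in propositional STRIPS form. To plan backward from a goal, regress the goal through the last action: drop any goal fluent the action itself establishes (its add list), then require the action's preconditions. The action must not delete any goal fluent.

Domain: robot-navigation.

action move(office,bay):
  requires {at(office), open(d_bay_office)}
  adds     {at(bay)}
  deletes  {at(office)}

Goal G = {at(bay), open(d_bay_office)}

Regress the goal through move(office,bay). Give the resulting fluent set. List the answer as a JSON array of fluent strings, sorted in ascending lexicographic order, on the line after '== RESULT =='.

Regress:
  G ∩ del = {}  (empty — regression defined)
  G \ add = {at(bay), open(d_bay_office)} \ {at(bay)} = {open(d_bay_office)}
  ∪ pre   = {open(d_bay_office)} ∪ {at(office), open(d_bay_office)}
          = {at(office), open(d_bay_office)}

== RESULT ==
["at(office)", "open(d_bay_office)"]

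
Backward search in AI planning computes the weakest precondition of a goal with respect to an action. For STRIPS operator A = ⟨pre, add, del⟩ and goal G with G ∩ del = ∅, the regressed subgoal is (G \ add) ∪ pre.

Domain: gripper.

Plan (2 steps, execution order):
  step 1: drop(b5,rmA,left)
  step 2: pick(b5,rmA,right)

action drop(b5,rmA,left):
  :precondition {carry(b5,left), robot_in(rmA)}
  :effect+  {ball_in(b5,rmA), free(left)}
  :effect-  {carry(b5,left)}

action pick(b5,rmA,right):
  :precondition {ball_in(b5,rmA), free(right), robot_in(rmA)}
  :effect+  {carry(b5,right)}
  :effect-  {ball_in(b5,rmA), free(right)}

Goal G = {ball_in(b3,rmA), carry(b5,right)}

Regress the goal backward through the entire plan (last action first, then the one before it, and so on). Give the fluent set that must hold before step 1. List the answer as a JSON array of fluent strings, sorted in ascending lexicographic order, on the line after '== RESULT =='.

Work backward from the goal:
  through step 2 (pick(b5,rmA,right)): drop {carry(b5,right)}, keep {ball_in(b3,rmA)}, require {ball_in(b5,rmA), free(right), robot_in(rmA)}
    → {ball_in(b3,rmA), ball_in(b5,rmA), free(right), robot_in(rmA)}
  through step 1 (drop(b5,rmA,left)): drop {ball_in(b5,rmA)}, keep {ball_in(b3,rmA), free(right), robot_in(rmA)}, require {carry(b5,left), robot_in(rmA)}
    → {ball_in(b3,rmA), carry(b5,left), free(right), robot_in(rmA)}

== RESULT ==
["ball_in(b3,rmA)", "carry(b5,left)", "free(right)", "robot_in(rmA)"]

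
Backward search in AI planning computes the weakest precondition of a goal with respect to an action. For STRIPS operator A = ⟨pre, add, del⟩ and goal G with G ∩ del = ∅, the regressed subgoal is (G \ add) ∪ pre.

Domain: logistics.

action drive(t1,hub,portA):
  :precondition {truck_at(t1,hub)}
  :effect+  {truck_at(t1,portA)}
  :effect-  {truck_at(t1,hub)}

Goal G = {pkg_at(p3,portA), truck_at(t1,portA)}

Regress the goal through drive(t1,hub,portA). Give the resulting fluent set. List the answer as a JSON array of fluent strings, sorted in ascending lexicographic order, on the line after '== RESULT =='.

Regress:
  G ∩ del = {}  (empty — regression defined)
  G \ add = {pkg_at(p3,portA), truck_at(t1,portA)} \ {truck_at(t1,portA)} = {pkg_at(p3,portA)}
  ∪ pre   = {pkg_at(p3,portA)} ∪ {truck_at(t1,hub)}
          = {pkg_at(p3,portA), truck_at(t1,hub)}

== RESULT ==
["pkg_at(p3,portA)", "truck_at(t1,hub)"]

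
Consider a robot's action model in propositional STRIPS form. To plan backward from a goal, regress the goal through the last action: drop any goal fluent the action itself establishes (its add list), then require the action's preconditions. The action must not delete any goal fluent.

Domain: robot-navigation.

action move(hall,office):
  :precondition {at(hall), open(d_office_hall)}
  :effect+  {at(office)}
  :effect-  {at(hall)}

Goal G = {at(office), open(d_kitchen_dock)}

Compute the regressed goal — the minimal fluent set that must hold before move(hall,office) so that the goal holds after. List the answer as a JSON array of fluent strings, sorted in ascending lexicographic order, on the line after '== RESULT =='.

Regress:
  G ∩ del = {}  (empty — regression defined)
  G \ add = {at(office), open(d_kitchen_dock)} \ {at(office)} = {open(d_kitchen_dock)}
  ∪ pre   = {open(d_kitchen_dock)} ∪ {at(hall), open(d_office_hall)}
          = {at(hall), open(d_kitchen_dock), open(d_office_hall)}

== RESULT ==
["at(hall)", "open(d_kitchen_dock)", "open(d_office_hall)"]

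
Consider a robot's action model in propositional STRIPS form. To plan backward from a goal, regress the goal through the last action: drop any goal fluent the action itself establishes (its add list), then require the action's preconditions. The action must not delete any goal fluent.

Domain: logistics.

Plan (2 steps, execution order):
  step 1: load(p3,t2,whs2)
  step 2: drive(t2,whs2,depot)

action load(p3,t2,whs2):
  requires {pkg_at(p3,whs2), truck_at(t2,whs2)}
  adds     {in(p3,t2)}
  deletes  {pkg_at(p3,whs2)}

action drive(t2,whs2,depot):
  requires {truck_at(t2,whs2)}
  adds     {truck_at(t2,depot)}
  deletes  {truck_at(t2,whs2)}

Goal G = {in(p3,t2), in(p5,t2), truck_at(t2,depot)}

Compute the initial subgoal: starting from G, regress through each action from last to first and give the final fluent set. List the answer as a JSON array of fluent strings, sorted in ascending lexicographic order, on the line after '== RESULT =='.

Work backward from the goal:
  through step 2 (drive(t2,whs2,depot)): drop {truck_at(t2,depot)}, keep {in(p3,t2), in(p5,t2)}, require {truck_at(t2,whs2)}
    → {in(p3,t2), in(p5,t2), truck_at(t2,whs2)}
  through step 1 (load(p3,t2,whs2)): drop {in(p3,t2)}, keep {in(p5,t2), truck_at(t2,whs2)}, require {pkg_at(p3,whs2), truck_at(t2,whs2)}
    → {in(p5,t2), pkg_at(p3,whs2), truck_at(t2,whs2)}

== RESULT ==
["in(p5,t2)", "pkg_at(p3,whs2)", "truck_at(t2,whs2)"]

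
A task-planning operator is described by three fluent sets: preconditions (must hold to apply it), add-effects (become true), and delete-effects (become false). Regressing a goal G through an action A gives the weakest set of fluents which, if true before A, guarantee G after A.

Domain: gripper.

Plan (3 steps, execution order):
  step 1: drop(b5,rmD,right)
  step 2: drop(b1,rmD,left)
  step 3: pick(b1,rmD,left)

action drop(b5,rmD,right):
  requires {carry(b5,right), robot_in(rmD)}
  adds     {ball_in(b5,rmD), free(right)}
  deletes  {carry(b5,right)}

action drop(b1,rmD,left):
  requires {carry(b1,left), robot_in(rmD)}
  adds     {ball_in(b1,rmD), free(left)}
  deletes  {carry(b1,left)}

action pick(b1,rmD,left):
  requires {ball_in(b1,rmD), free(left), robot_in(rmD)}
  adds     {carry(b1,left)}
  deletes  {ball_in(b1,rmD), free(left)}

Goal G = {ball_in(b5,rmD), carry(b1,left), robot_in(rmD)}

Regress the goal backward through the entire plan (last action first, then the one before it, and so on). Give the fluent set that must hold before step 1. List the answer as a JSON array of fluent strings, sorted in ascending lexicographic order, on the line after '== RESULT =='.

Regress step by step:
  through step 3 (pick(b1,rmD,left)): drop {carry(b1,left)}, keep {ball_in(b5,rmD), robot_in(rmD)}, require {ball_in(b1,rmD), free(left), robot_in(rmD)}
    → {ball_in(b1,rmD), ball_in(b5,rmD), free(left), robot_in(rmD)}
  through step 2 (drop(b1,rmD,left)): drop {ball_in(b1,rmD), free(left)}, keep {ball_in(b5,rmD), robot_in(rmD)}, require {carry(b1,left), robot_in(rmD)}
    → {ball_in(b5,rmD), carry(b1,left), robot_in(rmD)}
  through step 1 (drop(b5,rmD,right)): drop {ball_in(b5,rmD)}, keep {carry(b1,left), robot_in(rmD)}, require {carry(b5,right), robot_in(rmD)}
    → {carry(b1,left), carry(b5,right), robot_in(rmD)}

== RESULT ==
["carry(b1,left)", "carry(b5,right)", "robot_in(rmD)"]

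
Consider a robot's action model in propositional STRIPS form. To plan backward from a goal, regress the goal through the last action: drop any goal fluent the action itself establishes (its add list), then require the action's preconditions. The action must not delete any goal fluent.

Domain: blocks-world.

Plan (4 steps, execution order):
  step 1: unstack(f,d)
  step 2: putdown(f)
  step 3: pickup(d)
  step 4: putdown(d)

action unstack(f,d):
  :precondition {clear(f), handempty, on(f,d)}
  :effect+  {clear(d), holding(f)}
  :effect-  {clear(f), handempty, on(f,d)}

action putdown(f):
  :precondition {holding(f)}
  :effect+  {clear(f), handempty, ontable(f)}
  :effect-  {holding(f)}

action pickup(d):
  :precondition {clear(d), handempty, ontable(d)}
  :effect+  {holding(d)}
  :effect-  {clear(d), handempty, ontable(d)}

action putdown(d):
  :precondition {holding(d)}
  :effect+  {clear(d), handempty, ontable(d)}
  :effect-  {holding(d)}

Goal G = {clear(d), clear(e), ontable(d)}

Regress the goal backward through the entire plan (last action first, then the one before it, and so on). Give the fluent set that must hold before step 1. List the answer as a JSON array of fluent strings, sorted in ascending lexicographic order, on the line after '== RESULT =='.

Regress step by step:
  through step 4 (putdown(d)): drop {clear(d), ontable(d)}, keep {clear(e)}, require {holding(d)}
    → {clear(e), holding(d)}
  through step 3 (pickup(d)): drop {holding(d)}, keep {clear(e)}, require {clear(d), handempty, ontable(d)}
    → {clear(d), clear(e), handempty, ontable(d)}
  through step 2 (putdown(f)): drop {handempty}, keep {clear(d), clear(e), ontable(d)}, require {holding(f)}
    → {clear(d), clear(e), holding(f), ontable(d)}
  through step 1 (unstack(f,d)): drop {clear(d), holding(f)}, keep {clear(e), ontable(d)}, require {clear(f), handempty, on(f,d)}
    → {clear(e), clear(f), handempty, on(f,d), ontable(d)}

== RESULT ==
["clear(e)", "clear(f)", "handempty", "on(f,d)", "ontable(d)"]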